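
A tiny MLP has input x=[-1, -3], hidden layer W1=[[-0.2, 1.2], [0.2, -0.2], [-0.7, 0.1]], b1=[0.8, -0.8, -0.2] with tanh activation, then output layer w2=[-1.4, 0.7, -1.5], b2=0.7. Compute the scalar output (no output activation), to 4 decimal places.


z1[0] = (-0.2)·(-1) + (1.2)·(-3) + 0.8 = -2.6
z1[1] = (0.2)·(-1) + (-0.2)·(-3) - 0.8 = -0.4
z1[2] = (-0.7)·(-1) + (0.1)·(-3) - 0.2 = 0.2
h = tanh(z1) = [-0.989, -0.3799, 0.1974]
output = (-1.4)·(-0.989) + (0.7)·(-0.3799) + (-1.5)·(0.1974) + 0.7 = 1.5226

1.5226


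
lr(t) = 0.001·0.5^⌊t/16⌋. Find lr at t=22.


n_drops = ⌊22/16⌋ = 1
lr = 0.001·0.5^1 = 0.001·0.5 = 0.0005

0.0005


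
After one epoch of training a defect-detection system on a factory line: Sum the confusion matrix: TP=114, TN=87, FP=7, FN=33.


Total = TP + TN + FP + FN
= 114 + 87 + 7 + 33
= 241
(Predicted positive: 121, predicted negative: 120)

241


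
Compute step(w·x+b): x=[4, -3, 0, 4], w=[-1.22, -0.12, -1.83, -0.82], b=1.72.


z = (4)·(-1.22) + (-3)·(-0.12) + (0)·(-1.83) + (4)·(-0.82) + 1.72
  = -6.08
step(z) = 0 (z<0)

0


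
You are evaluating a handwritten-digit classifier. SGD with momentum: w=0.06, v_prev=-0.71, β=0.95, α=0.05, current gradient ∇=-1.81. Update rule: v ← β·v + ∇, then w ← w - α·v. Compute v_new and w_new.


v_new = 0.95·-0.71 - 1.81 = -0.6745 - 1.81 = -2.4845
w_new = 0.06 - 0.05·-2.4845 = 0.06 + 0.124225 = 0.184225

v_new=-2.4845, w_new=0.184225


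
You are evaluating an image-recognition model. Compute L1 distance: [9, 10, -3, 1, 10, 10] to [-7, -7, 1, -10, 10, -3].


d = |9+ 7| + |10+ 7| + |-3-1| + |1+ 10| + |10-10| + |10+ 3|
  = 16 + 17 + 4 + 11 + 0 + 13
  = 61

61


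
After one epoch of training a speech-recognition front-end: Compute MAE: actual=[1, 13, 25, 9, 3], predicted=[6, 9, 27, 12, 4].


Absolute errors: |1-6|=5, |13-9|=4, |25-27|=2, |9-12|=3, |3-4|=1
Sum = 15
MAE = 15/5 = 3

3


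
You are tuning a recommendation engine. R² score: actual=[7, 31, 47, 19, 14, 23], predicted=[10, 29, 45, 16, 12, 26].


ȳ = 23.5
SS_res = Σ(y-ŷ)² = 39
SS_tot = Σ(y-ȳ)² = 991.5
R² = 1 - SS_res/SS_tot = 1 - 0.0393 = 0.9607

0.9607


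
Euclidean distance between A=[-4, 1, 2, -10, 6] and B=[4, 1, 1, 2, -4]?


d = √((-4-4)² + (1-1)² + (2-1)² + (-10-2)² + (6+ 4)²)
  = √(64 + 0 + 1 + 144 + 100)
  = √309 = 17.5784

17.5784


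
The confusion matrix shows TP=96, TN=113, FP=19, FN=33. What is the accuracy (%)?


Accuracy = (TP+TN)/(TP+TN+FP+FN)
= (96+113)/(261)
= 209/261 = 80.08%

80.08%


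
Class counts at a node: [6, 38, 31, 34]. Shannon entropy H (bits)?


Probabilities: [6/109, 38/109, 31/109, 34/109] ≈ [0.055, 0.3486, 0.2844, 0.3119]
H = -((6/109)·log₂(6/109) + (38/109)·log₂(38/109) + (31/109)·log₂(31/109) + (34/109)·log₂(34/109))
  = 1.8004 bits

1.8004 bits


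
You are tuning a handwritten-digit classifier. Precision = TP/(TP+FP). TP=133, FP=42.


Precision = TP/(TP+FP)
= 133/(133+42)
= 133/175 = 76.0%

76.0%


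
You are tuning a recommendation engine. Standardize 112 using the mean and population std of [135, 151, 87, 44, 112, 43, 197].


μ = 109.8571, σ = 52.4443
z = (112 - 109.8571)/52.4443 = 0.0409

0.0409


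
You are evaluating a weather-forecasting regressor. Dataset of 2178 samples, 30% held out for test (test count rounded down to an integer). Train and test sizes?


Test = ⌊2178·30/100⌋ = 653
Train = 2178 - 653 = 1525

Train: 1525, Test: 653


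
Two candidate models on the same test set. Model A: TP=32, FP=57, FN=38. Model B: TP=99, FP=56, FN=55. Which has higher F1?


Model A: P=32/89=0.3596, R=32/70=0.4571, F1=2PR/(P+R)=2TP/(2TP+FP+FN)=64/159=0.4025
Model B: P=99/155=0.6387, R=99/154=0.6429, F1=2PR/(P+R)=2TP/(2TP+FP+FN)=198/309=0.6408
0.4025 < 0.6408 → Model B

Model B


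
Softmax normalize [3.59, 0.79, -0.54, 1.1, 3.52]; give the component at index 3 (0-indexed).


Exponentials: e^3.59=36.2341, e^0.79=2.2034, e^-0.54=0.5827, e^1.1=3.0042, e^3.52=33.7844
Sum = 75.8088
Softmax = [0.478, 0.0291, 0.0077, 0.0396, 0.4457]
p[3] = 3.0042/75.8088 = 0.0396

0.0396


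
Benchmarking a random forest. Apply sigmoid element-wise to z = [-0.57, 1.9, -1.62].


σ(-0.57) = 1/(1+e^0.57) = 0.3612
σ(1.9) = 1/(1+e^-1.9) = 0.8699
σ(-1.62) = 1/(1+e^1.62) = 0.1652
result = [0.3612, 0.8699, 0.1652]

[0.3612, 0.8699, 0.1652]


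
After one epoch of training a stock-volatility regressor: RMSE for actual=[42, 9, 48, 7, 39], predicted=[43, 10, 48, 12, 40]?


MSE = 28/5 = 5.6
RMSE = √(28/5) = 2.3664

2.3664


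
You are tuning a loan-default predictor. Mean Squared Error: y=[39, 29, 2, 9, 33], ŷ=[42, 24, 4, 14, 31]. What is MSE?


Squared errors: (39-42)²=9, (29-24)²=25, (2-4)²=4, (9-14)²=25, (33-31)²=4
Sum = 67
MSE = 67/5 = 67/5

67/5


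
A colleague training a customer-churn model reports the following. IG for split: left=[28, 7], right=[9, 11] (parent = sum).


Parent = [37, 18], H_parent = 0.9121
H_left = 0.7219 (n=35), H_right = 0.9928 (n=20)
H_children = (35/55)·0.7219 + (20/55)·0.9928 = 0.8204
IG = 0.9121 - 0.8204 = 0.0917

0.0917


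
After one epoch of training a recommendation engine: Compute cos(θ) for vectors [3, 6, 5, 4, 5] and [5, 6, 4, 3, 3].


A·B = 3·5 + 6·6 + 5·4 + 4·3 + 5·3 = 98
‖A‖ = √111 = 10.5357, ‖B‖ = √95 = 9.7468
cos = 98/(√111·√95) = 98/√10545 = 0.9543

0.9543


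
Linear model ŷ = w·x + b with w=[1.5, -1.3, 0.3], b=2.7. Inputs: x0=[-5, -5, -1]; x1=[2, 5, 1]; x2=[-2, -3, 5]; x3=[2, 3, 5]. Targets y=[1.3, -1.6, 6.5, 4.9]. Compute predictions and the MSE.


ŷ0 = (1.5)·(-5) + (-1.3)·(-5) + (0.3)·(-1) + 2.7 = 1.4
ŷ1 = (1.5)·(2) + (-1.3)·(5) + (0.3)·(1) + 2.7 = -0.5
ŷ2 = (1.5)·(-2) + (-1.3)·(-3) + (0.3)·(5) + 2.7 = 5.1
ŷ3 = (1.5)·(2) + (-1.3)·(3) + (0.3)·(5) + 2.7 = 3.3
errors² = [0.01, 1.21, 1.96, 2.56]
MSE = 5.7400/4 = 1.435

1.435


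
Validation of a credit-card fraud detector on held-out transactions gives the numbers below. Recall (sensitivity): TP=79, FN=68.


Recall = TP/(TP+FN)
= 79/(79+68)
= 79/147 = 53.74%

53.74%


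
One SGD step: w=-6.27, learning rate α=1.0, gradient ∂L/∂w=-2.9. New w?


w_new = w - α·∇
= -6.27 - 1.0·-2.9
= -6.27 + 2.9
= -3.37

-3.37


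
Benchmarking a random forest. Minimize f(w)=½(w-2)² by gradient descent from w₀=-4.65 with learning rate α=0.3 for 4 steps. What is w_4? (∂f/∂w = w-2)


step 1: grad = -4.65-2 = -6.65; w = -4.65 - 0.3·(-6.65) = -2.655
step 2: grad = -2.655-2 = -4.655; w = -2.655 - 0.3·(-4.655) = -1.2585
step 3: grad = -1.2585-2 = -3.2585; w = -1.2585 - 0.3·(-3.2585) = -0.28095
step 4: grad = -0.28095-2 = -2.28095; w = -0.28095 - 0.3·(-2.28095) = 0.403335

0.403335


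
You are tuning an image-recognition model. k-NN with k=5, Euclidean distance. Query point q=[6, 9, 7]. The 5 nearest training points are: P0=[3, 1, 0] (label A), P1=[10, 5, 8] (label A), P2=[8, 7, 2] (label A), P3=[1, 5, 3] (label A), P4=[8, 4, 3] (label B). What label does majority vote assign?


d(q,P0) = 11.0454  (label A)
d(q,P1) = 5.7446  (label A)
d(q,P2) = 5.7446  (label A)
d(q,P3) = 7.5498  (label A)
d(q,P4) = 6.7082  (label B)
Votes: A=4, B=1
Majority → A

A


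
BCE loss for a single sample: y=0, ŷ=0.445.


BCE = -[y·ln(p) + (1-y)·ln(1-p)]
= -0 - 1·ln(1-0.445)
= -ln(0.555) = 0.5888

0.5888


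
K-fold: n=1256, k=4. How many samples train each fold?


Fold size = 1256/4 = 314
Training per fold = 1256 - 314 = 942

942


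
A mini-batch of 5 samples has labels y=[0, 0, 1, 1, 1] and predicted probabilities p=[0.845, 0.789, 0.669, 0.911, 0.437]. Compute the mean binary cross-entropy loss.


L[0] = -ln(1-0.845) = -ln(0.155) = 1.8643
L[1] = -ln(1-0.789) = -ln(0.211) = 1.5559
L[2] = -ln(0.669) = 0.402
L[3] = -ln(0.911) = 0.0932
L[4] = -ln(0.437) = 0.8278
mean = (1.8643 + 1.5559 + 0.402 + 0.0932 + 0.8278)/5 = 0.9486

0.9486


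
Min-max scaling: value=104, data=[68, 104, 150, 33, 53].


min=33, max=150
(104-33)/(150-33) = 71/117 = 0.6068

0.6068


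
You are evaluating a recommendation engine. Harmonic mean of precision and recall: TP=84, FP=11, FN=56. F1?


Precision = 84/95 = 0.8842
Recall = 84/140 = 0.6
F1 = 2·P·R/(P+R) = 2·TP/(2·TP+FP+FN) = 168/(168+11+56) = 168/235 = 0.7149

0.7149


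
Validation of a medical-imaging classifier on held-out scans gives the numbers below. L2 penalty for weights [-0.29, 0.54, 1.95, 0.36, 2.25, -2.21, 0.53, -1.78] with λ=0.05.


‖w‖₂² = (-0.29)² + (0.54)² + (1.95)² + (0.36)² + (2.25)² + (-2.21)² + (0.53)² + (-1.78)²
     = 0.0841 + 0.2916 + 3.8025 + 0.1296 + 5.0625 + 4.8841 + 0.2809 + 3.1684
     = 17.7037
λ·‖w‖₂² = 0.05·17.7037 = 0.885185

0.885185


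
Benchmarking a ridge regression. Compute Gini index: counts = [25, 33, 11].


Probabilities: [25/69, 33/69, 11/69] ≈ [0.3623, 0.4783, 0.1594]
Σpᵢ² = (625 + 1089 + 121)/69² = 1835/4761
Gini = 1 - Σpᵢ² = 1 - 1835/4761 = 0.6146

0.6146


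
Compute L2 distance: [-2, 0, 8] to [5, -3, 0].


d = √((-2-5)² + (0+ 3)² + (8-0)²)
  = √(49 + 9 + 64)
  = √122 = 11.0454

11.0454


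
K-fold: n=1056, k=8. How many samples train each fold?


Fold size = 1056/8 = 132
Training per fold = 1056 - 132 = 924

924


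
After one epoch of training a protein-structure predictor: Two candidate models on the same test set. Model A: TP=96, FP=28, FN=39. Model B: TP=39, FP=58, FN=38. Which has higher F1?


Model A: P=96/124=0.7742, R=96/135=0.7111, F1=2PR/(P+R)=2TP/(2TP+FP+FN)=192/259=0.7413
Model B: P=39/97=0.4021, R=39/77=0.5065, F1=2PR/(P+R)=2TP/(2TP+FP+FN)=78/174=0.4483
0.7413 > 0.4483 → Model A

Model A


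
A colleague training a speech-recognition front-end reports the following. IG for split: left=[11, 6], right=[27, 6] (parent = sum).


Parent = [38, 12], H_parent = 0.795
H_left = 0.9367 (n=17), H_right = 0.684 (n=33)
H_children = (17/50)·0.9367 + (33/50)·0.684 = 0.7699
IG = 0.795 - 0.7699 = 0.0251

0.0251


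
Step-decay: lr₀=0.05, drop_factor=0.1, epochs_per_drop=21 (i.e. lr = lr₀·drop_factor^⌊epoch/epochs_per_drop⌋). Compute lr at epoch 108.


n_drops = ⌊108/21⌋ = 5
lr = 0.05·0.1^5 = 0.05·0.00001 = 0.0000005

0.0000005


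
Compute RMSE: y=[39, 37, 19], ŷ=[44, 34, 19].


MSE = 34/3 = 11.3333
RMSE = √(34/3) = 3.3665

3.3665


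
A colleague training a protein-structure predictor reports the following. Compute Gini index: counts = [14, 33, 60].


Probabilities: [14/107, 33/107, 60/107] ≈ [0.1308, 0.3084, 0.5607]
Σpᵢ² = (196 + 1089 + 3600)/107² = 4885/11449
Gini = 1 - Σpᵢ² = 1 - 4885/11449 = 0.5733

0.5733


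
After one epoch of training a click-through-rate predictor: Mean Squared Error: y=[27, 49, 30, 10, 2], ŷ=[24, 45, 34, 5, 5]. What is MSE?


Squared errors: (27-24)²=9, (49-45)²=16, (30-34)²=16, (10-5)²=25, (2-5)²=9
Sum = 75
MSE = 75/5 = 15

15


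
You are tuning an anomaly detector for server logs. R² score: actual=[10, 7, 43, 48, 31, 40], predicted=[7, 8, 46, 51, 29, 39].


ȳ = 29.8333
SS_res = Σ(y-ŷ)² = 33
SS_tot = Σ(y-ȳ)² = 1522.83
R² = 1 - SS_res/SS_tot = 1 - 0.0217 = 0.9783

0.9783


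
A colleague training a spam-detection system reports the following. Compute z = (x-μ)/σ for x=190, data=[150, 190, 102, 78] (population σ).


μ = 130, σ = 43.2666
z = (190 - 130)/43.2666 = 1.3868

1.3868


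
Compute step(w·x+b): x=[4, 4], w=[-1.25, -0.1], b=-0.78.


z = (4)·(-1.25) + (4)·(-0.1) - 0.78
  = -6.18
step(z) = 0 (z<0)

0


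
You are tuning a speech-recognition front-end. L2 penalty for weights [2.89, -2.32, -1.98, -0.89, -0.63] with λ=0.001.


‖w‖₂² = (2.89)² + (-2.32)² + (-1.98)² + (-0.89)² + (-0.63)²
     = 8.3521 + 5.3824 + 3.9204 + 0.7921 + 0.3969
     = 18.8439
λ·‖w‖₂² = 0.001·18.8439 = 0.018844

0.018844


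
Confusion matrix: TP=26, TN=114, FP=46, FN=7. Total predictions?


Total = TP + TN + FP + FN
= 26 + 114 + 46 + 7
= 193
(Predicted positive: 72, predicted negative: 121)

193


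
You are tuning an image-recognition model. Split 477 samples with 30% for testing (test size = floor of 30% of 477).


Test = ⌊477·30/100⌋ = 143
Train = 477 - 143 = 334

Train: 334, Test: 143


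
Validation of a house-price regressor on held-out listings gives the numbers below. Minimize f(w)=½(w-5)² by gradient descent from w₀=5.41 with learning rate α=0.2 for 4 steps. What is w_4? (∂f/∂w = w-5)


step 1: grad = 5.41-5 = 0.41; w = 5.41 - 0.2·(0.41) = 5.328
step 2: grad = 5.328-5 = 0.328; w = 5.328 - 0.2·(0.328) = 5.2624
step 3: grad = 5.2624-5 = 0.2624; w = 5.2624 - 0.2·(0.2624) = 5.20992
step 4: grad = 5.20992-5 = 0.20992; w = 5.20992 - 0.2·(0.20992) = 5.167936

5.167936


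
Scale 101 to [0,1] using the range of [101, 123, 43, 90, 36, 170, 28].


min=28, max=170
(101-28)/(170-28) = 73/142 = 0.5141

0.5141


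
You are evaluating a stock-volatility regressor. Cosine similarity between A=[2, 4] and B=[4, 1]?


A·B = 2·4 + 4·1 = 12
‖A‖ = √20 = 4.4721, ‖B‖ = √17 = 4.1231
cos = 12/(√20·√17) = 12/√340 = 0.6508

0.6508


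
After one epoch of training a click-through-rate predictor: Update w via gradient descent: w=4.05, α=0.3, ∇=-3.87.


w_new = w - α·∇
= 4.05 - 0.3·-3.87
= 4.05 + 1.161
= 5.211

5.211


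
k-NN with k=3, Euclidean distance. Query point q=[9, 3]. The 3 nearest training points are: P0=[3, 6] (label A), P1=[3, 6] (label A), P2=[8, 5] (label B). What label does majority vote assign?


d(q,P0) = 6.7082  (label A)
d(q,P1) = 6.7082  (label A)
d(q,P2) = 2.2361  (label B)
Votes: A=2, B=1
Majority → A

A


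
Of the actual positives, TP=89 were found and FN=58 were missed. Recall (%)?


Recall = TP/(TP+FN)
= 89/(89+58)
= 89/147 = 60.54%

60.54%


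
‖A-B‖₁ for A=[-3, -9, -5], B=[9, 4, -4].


d = |-3-9| + |-9-4| + |-5+ 4|
  = 12 + 13 + 1
  = 26

26


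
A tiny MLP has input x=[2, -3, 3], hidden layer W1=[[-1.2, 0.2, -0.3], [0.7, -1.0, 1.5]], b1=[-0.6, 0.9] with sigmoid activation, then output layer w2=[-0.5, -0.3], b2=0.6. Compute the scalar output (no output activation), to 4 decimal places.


z1[0] = (-1.2)·(2) + (0.2)·(-3) + (-0.3)·(3) - 0.6 = -4.5
z1[1] = (0.7)·(2) + (-1.0)·(-3) + (1.5)·(3) + 0.9 = 9.8
h = sigmoid(z1) = [0.011, 0.9999]
output = (-0.5)·(0.011) + (-0.3)·(0.9999) + 0.6 = 0.2945

0.2945


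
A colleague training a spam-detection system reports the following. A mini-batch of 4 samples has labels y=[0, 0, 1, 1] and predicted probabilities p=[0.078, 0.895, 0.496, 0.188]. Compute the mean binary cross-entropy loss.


L[0] = -ln(1-0.078) = -ln(0.922) = 0.0812
L[1] = -ln(1-0.895) = -ln(0.105) = 2.2538
L[2] = -ln(0.496) = 0.7012
L[3] = -ln(0.188) = 1.6713
mean = (0.0812 + 2.2538 + 0.7012 + 1.6713)/4 = 1.1769

1.1769


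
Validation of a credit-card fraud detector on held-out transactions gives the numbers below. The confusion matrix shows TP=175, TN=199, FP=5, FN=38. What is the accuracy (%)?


Accuracy = (TP+TN)/(TP+TN+FP+FN)
= (175+199)/(417)
= 374/417 = 89.69%

89.69%


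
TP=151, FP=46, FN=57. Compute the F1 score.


Precision = 151/197 = 0.7665
Recall = 151/208 = 0.726
F1 = 2·P·R/(P+R) = 2·TP/(2·TP+FP+FN) = 302/(302+46+57) = 302/405 = 0.7457

0.7457


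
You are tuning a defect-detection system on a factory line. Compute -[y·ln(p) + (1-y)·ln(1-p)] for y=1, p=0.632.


BCE = -[y·ln(p) + (1-y)·ln(1-p)]
= -1·ln(0.632) - 0
= -ln(0.632) = 0.4589

0.4589


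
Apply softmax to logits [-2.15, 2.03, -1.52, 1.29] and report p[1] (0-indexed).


Exponentials: e^-2.15=0.1165, e^2.03=7.6141, e^-1.52=0.2187, e^1.29=3.6328
Sum = 11.5821
Softmax = [0.0101, 0.6574, 0.0189, 0.3137]
p[1] = 7.6141/11.5821 = 0.6574

0.6574


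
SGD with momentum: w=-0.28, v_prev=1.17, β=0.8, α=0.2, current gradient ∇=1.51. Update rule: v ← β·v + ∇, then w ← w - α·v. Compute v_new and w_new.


v_new = 0.8·1.17 + 1.51 = 0.936 + 1.51 = 2.446
w_new = -0.28 - 0.2·2.446 = -0.28 - 0.4892 = -0.7692

v_new=2.446, w_new=-0.7692


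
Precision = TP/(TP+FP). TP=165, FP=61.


Precision = TP/(TP+FP)
= 165/(165+61)
= 165/226 = 73.01%

73.01%


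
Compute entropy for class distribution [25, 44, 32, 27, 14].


Probabilities: [25/142, 44/142, 32/142, 27/142, 14/142] ≈ [0.1761, 0.3099, 0.2254, 0.1901, 0.0986]
H = -((25/142)·log₂(25/142) + (44/142)·log₂(44/142) + (32/142)·log₂(32/142) + (27/142)·log₂(27/142) + (14/142)·log₂(14/142))
  = 2.2343 bits

2.2343 bits


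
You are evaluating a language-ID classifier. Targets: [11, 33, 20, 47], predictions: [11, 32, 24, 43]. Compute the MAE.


Absolute errors: |11-11|=0, |33-32|=1, |20-24|=4, |47-43|=4
Sum = 9
MAE = 9/4 = 9/4

9/4


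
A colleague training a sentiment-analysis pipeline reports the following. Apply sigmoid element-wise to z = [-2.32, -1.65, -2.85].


σ(-2.32) = 1/(1+e^2.32) = 0.0895
σ(-1.65) = 1/(1+e^1.65) = 0.1611
σ(-2.85) = 1/(1+e^2.85) = 0.0547
result = [0.0895, 0.1611, 0.0547]

[0.0895, 0.1611, 0.0547]


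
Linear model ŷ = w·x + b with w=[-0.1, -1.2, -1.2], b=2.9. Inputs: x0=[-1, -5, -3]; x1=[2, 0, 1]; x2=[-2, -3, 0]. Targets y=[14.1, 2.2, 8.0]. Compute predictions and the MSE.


ŷ0 = (-0.1)·(-1) + (-1.2)·(-5) + (-1.2)·(-3) + 2.9 = 12.6
ŷ1 = (-0.1)·(2) + (-1.2)·(0) + (-1.2)·(1) + 2.9 = 1.5
ŷ2 = (-0.1)·(-2) + (-1.2)·(-3) + (-1.2)·(0) + 2.9 = 6.7
errors² = [2.25, 0.49, 1.69]
MSE = 4.4300/3 = 1.4767

1.4767


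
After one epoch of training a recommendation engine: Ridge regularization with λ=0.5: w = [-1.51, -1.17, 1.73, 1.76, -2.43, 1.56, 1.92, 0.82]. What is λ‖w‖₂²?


‖w‖₂² = (-1.51)² + (-1.17)² + (1.73)² + (1.76)² + (-2.43)² + (1.56)² + (1.92)² + (0.82)²
     = 2.2801 + 1.3689 + 2.9929 + 3.0976 + 5.9049 + 2.4336 + 3.6864 + 0.6724
     = 22.4368
λ·‖w‖₂² = 0.5·22.4368 = 11.2184

11.2184


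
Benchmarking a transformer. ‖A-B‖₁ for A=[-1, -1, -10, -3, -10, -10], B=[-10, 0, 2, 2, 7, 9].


d = |-1+ 10| + |-1-0| + |-10-2| + |-3-2| + |-10-7| + |-10-9|
  = 9 + 1 + 12 + 5 + 17 + 19
  = 63

63


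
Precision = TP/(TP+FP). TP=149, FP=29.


Precision = TP/(TP+FP)
= 149/(149+29)
= 149/178 = 83.71%

83.71%


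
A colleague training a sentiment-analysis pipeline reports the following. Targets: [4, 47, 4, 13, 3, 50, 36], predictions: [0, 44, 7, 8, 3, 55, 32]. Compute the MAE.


Absolute errors: |4-0|=4, |47-44|=3, |4-7|=3, |13-8|=5, |3-3|=0, |50-55|=5, |36-32|=4
Sum = 24
MAE = 24/7 = 24/7

24/7


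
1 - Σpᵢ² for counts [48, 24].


Probabilities: [48/72, 24/72] ≈ [0.6667, 0.3333]
Σpᵢ² = (2304 + 576)/72² = 2880/5184
Gini = 1 - Σpᵢ² = 1 - 2880/5184 = 0.4444

0.4444


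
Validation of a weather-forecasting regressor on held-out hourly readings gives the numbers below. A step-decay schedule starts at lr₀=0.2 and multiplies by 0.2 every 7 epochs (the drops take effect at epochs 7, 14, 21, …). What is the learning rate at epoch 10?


n_drops = ⌊10/7⌋ = 1
lr = 0.2·0.2^1 = 0.2·0.2 = 0.04

0.04


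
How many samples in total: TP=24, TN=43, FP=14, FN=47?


Total = TP + TN + FP + FN
= 24 + 43 + 14 + 47
= 128
(Predicted positive: 38, predicted negative: 90)

128


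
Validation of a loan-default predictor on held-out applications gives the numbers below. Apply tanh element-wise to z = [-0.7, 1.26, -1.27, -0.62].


tanh(-0.7) = -0.6044
tanh(1.26) = 0.8511
tanh(-1.27) = -0.8538
tanh(-0.62) = -0.5511
result = [-0.6044, 0.8511, -0.8538, -0.5511]

[-0.6044, 0.8511, -0.8538, -0.5511]


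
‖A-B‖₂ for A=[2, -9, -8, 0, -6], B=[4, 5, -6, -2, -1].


d = √((2-4)² + (-9-5)² + (-8+ 6)² + (0+ 2)² + (-6+ 1)²)
  = √(4 + 196 + 4 + 4 + 25)
  = √233 = 15.2643

15.2643


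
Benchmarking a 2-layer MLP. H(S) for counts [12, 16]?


Probabilities: [12/28, 16/28] ≈ [0.4286, 0.5714]
H = -((12/28)·log₂(12/28) + (16/28)·log₂(16/28))
  = 0.9852 bits

0.9852 bits


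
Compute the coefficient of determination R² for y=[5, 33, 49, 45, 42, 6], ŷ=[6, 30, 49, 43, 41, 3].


ȳ = 30
SS_res = Σ(y-ŷ)² = 24
SS_tot = Σ(y-ȳ)² = 1940
R² = 1 - SS_res/SS_tot = 1 - 0.0124 = 0.9876

0.9876


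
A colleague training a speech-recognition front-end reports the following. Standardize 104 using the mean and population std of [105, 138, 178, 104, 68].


μ = 118.6, σ = 37.0492
z = (104 - 118.6)/37.0492 = -0.3941

-0.3941


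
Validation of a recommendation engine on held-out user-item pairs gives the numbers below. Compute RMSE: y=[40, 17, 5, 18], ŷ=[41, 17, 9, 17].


MSE = 18/4 = 4.5
RMSE = √(18/4) = 2.1213

2.1213


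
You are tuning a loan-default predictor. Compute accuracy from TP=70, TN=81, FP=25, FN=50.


Accuracy = (TP+TN)/(TP+TN+FP+FN)
= (70+81)/(226)
= 151/226 = 66.81%

66.81%


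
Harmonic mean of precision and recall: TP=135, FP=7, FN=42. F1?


Precision = 135/142 = 0.9507
Recall = 135/177 = 0.7627
F1 = 2·P·R/(P+R) = 2·TP/(2·TP+FP+FN) = 270/(270+7+42) = 270/319 = 0.8464

0.8464


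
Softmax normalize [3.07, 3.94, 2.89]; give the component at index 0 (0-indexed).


Exponentials: e^3.07=21.5419, e^3.94=51.4186, e^2.89=17.9933
Sum = 90.9538
Softmax = [0.2368, 0.5653, 0.1978]
p[0] = 21.5419/90.9538 = 0.2368

0.2368


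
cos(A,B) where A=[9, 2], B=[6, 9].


A·B = 9·6 + 2·9 = 72
‖A‖ = √85 = 9.2195, ‖B‖ = √117 = 10.8167
cos = 72/(√85·√117) = 72/√9945 = 0.722

0.722


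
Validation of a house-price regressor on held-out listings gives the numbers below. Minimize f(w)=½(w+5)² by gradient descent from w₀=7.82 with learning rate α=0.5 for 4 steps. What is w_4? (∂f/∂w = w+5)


step 1: grad = 7.82+5 = 12.82; w = 7.82 - 0.5·(12.82) = 1.41
step 2: grad = 1.41+5 = 6.41; w = 1.41 - 0.5·(6.41) = -1.795
step 3: grad = -1.795+5 = 3.205; w = -1.795 - 0.5·(3.205) = -3.3975
step 4: grad = -3.3975+5 = 1.6025; w = -3.3975 - 0.5·(1.6025) = -4.19875

-4.19875


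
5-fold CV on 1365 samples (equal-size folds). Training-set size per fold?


Fold size = 1365/5 = 273
Training per fold = 1365 - 273 = 1092

1092


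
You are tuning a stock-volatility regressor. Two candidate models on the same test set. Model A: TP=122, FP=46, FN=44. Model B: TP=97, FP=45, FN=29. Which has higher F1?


Model A: P=122/168=0.7262, R=122/166=0.7349, F1=2PR/(P+R)=2TP/(2TP+FP+FN)=244/334=0.7305
Model B: P=97/142=0.6831, R=97/126=0.7698, F1=2PR/(P+R)=2TP/(2TP+FP+FN)=194/268=0.7239
0.7305 > 0.7239 → Model A

Model A


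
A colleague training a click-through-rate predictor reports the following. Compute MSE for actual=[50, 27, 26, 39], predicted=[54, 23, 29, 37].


Squared errors: (50-54)²=16, (27-23)²=16, (26-29)²=9, (39-37)²=4
Sum = 45
MSE = 45/4 = 45/4

45/4


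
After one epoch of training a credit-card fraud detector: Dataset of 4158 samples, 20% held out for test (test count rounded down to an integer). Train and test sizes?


Test = ⌊4158·20/100⌋ = 831
Train = 4158 - 831 = 3327

Train: 3327, Test: 831


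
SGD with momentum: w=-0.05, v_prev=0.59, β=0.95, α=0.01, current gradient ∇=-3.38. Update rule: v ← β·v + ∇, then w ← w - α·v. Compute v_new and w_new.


v_new = 0.95·0.59 - 3.38 = 0.5605 - 3.38 = -2.8195
w_new = -0.05 - 0.01·-2.8195 = -0.05 + 0.028195 = -0.021805

v_new=-2.8195, w_new=-0.021805


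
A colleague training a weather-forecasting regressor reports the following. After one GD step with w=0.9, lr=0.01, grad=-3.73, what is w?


w_new = w - α·∇
= 0.9 - 0.01·-3.73
= 0.9 + 0.0373
= 0.9373

0.9373


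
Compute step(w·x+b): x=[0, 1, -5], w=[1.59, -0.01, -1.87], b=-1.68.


z = (0)·(1.59) + (1)·(-0.01) + (-5)·(-1.87) - 1.68
  = 7.66
step(z) = 1 (z≥0)

1


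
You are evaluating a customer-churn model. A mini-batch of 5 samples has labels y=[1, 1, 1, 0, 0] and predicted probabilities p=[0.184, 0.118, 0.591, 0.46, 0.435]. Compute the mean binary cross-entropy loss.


L[0] = -ln(0.184) = 1.6928
L[1] = -ln(0.118) = 2.1371
L[2] = -ln(0.591) = 0.5259
L[3] = -ln(1-0.46) = -ln(0.54) = 0.6162
L[4] = -ln(1-0.435) = -ln(0.565) = 0.5709
mean = (1.6928 + 2.1371 + 0.5259 + 0.6162 + 0.5709)/5 = 1.1086

1.1086


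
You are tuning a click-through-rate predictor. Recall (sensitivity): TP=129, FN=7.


Recall = TP/(TP+FN)
= 129/(129+7)
= 129/136 = 94.85%

94.85%


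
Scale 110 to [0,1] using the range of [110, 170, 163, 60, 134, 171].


min=60, max=171
(110-60)/(171-60) = 50/111 = 0.4505

0.4505


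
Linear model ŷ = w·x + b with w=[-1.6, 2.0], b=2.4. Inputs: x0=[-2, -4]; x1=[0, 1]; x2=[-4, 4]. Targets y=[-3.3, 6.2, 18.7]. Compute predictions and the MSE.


ŷ0 = (-1.6)·(-2) + (2.0)·(-4) + 2.4 = -2.4
ŷ1 = (-1.6)·(0) + (2.0)·(1) + 2.4 = 4.4
ŷ2 = (-1.6)·(-4) + (2.0)·(4) + 2.4 = 16.8
errors² = [0.81, 3.24, 3.61]
MSE = 7.6600/3 = 2.5533

2.5533


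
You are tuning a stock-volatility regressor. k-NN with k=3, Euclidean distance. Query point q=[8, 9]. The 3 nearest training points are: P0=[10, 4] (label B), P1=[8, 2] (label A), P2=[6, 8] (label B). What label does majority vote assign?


d(q,P0) = 5.3852  (label B)
d(q,P1) = 7.0  (label A)
d(q,P2) = 2.2361  (label B)
Votes: A=1, B=2
Majority → B

B


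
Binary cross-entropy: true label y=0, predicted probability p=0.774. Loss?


BCE = -[y·ln(p) + (1-y)·ln(1-p)]
= -0 - 1·ln(1-0.774)
= -ln(0.226) = 1.4872

1.4872


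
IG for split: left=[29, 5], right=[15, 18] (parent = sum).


Parent = [44, 23], H_parent = 0.9279
H_left = 0.6024 (n=34), H_right = 0.994 (n=33)
H_children = (34/67)·0.6024 + (33/67)·0.994 = 0.7953
IG = 0.9279 - 0.7953 = 0.1326

0.1326


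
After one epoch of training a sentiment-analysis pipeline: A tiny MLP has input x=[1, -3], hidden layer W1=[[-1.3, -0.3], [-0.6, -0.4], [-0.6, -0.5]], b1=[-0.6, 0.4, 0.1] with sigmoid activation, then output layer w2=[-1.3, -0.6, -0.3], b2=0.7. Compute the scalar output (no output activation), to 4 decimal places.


z1[0] = (-1.3)·(1) + (-0.3)·(-3) - 0.6 = -1.0
z1[1] = (-0.6)·(1) + (-0.4)·(-3) + 0.4 = 1.0
z1[2] = (-0.6)·(1) + (-0.5)·(-3) + 0.1 = 1.0
h = sigmoid(z1) = [0.2689, 0.7311, 0.7311]
output = (-1.3)·(0.2689) + (-0.6)·(0.7311) + (-0.3)·(0.7311) + 0.7 = -0.3076

-0.3076


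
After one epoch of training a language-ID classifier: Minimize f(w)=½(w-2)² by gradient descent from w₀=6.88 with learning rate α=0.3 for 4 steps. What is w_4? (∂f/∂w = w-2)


step 1: grad = 6.88-2 = 4.88; w = 6.88 - 0.3·(4.88) = 5.416
step 2: grad = 5.416-2 = 3.416; w = 5.416 - 0.3·(3.416) = 4.3912
step 3: grad = 4.3912-2 = 2.3912; w = 4.3912 - 0.3·(2.3912) = 3.67384
step 4: grad = 3.67384-2 = 1.67384; w = 3.67384 - 0.3·(1.67384) = 3.171688

3.171688


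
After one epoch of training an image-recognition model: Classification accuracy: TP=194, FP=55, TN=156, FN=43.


Accuracy = (TP+TN)/(TP+TN+FP+FN)
= (194+156)/(448)
= 350/448 = 78.12%

78.12%


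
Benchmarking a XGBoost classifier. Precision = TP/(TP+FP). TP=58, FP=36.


Precision = TP/(TP+FP)
= 58/(58+36)
= 58/94 = 61.7%

61.7%


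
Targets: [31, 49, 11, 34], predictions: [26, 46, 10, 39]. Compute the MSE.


Squared errors: (31-26)²=25, (49-46)²=9, (11-10)²=1, (34-39)²=25
Sum = 60
MSE = 60/4 = 15

15


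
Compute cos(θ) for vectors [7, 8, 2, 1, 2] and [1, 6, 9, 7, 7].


A·B = 7·1 + 8·6 + 2·9 + 1·7 + 2·7 = 94
‖A‖ = √122 = 11.0454, ‖B‖ = √216 = 14.6969
cos = 94/(√122·√216) = 94/√26352 = 0.5791

0.5791


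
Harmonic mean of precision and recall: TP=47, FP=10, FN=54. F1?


Precision = 47/57 = 0.8246
Recall = 47/101 = 0.4653
F1 = 2·P·R/(P+R) = 2·TP/(2·TP+FP+FN) = 94/(94+10+54) = 94/158 = 0.5949

0.5949


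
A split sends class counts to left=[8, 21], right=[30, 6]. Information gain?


Parent = [38, 27], H_parent = 0.9792
H_left = 0.8498 (n=29), H_right = 0.65 (n=36)
H_children = (29/65)·0.8498 + (36/65)·0.65 = 0.7391
IG = 0.9792 - 0.7391 = 0.2401

0.2401


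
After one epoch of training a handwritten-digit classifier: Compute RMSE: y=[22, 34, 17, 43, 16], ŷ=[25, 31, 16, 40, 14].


MSE = 32/5 = 6.4
RMSE = √(32/5) = 2.5298

2.5298


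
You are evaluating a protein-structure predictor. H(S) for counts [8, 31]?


Probabilities: [8/39, 31/39] ≈ [0.2051, 0.7949]
H = -((8/39)·log₂(8/39) + (31/39)·log₂(31/39))
  = 0.7321 bits

0.7321 bits


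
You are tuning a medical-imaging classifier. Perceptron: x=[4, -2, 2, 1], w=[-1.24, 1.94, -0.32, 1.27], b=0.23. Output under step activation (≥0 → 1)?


z = (4)·(-1.24) + (-2)·(1.94) + (2)·(-0.32) + (1)·(1.27) + 0.23
  = -7.98
step(z) = 0 (z<0)

0


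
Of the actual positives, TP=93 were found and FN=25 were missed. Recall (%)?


Recall = TP/(TP+FN)
= 93/(93+25)
= 93/118 = 78.81%

78.81%


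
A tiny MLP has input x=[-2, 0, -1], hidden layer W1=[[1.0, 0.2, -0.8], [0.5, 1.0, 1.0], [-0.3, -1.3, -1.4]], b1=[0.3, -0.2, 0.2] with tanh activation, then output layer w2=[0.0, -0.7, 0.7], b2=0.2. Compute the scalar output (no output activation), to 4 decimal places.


z1[0] = (1.0)·(-2) + (0.2)·(0) + (-0.8)·(-1) + 0.3 = -0.9
z1[1] = (0.5)·(-2) + (1.0)·(0) + (1.0)·(-1) - 0.2 = -2.2
z1[2] = (-0.3)·(-2) + (-1.3)·(0) + (-1.4)·(-1) + 0.2 = 2.2
h = tanh(z1) = [-0.7163, -0.9757, 0.9757]
output = (0.0)·(-0.7163) + (-0.7)·(-0.9757) + (0.7)·(0.9757) + 0.2 = 1.566

1.566


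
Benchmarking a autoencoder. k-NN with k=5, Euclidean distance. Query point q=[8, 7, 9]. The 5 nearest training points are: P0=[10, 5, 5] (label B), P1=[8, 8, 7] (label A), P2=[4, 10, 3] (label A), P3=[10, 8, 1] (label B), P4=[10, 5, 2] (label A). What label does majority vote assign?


d(q,P0) = 4.899  (label B)
d(q,P1) = 2.2361  (label A)
d(q,P2) = 7.8102  (label A)
d(q,P3) = 8.3066  (label B)
d(q,P4) = 7.5498  (label A)
Votes: A=3, B=2
Majority → A

A


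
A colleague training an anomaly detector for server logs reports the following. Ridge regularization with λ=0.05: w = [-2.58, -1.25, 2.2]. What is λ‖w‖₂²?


‖w‖₂² = (-2.58)² + (-1.25)² + (2.2)²
     = 6.6564 + 1.5625 + 4.84
     = 13.0589
λ·‖w‖₂² = 0.05·13.0589 = 0.652945

0.652945


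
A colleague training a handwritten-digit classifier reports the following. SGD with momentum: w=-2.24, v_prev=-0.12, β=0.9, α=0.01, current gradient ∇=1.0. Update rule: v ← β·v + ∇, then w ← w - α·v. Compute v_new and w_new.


v_new = 0.9·-0.12 + 1.0 = -0.108 + 1.0 = 0.892
w_new = -2.24 - 0.01·0.892 = -2.24 - 0.00892 = -2.24892

v_new=0.892, w_new=-2.24892


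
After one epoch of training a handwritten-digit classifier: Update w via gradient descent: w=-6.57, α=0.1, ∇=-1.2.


w_new = w - α·∇
= -6.57 - 0.1·-1.2
= -6.57 + 0.12
= -6.45

-6.45


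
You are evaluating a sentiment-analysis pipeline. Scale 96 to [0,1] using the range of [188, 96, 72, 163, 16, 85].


min=16, max=188
(96-16)/(188-16) = 80/172 = 0.4651

0.4651


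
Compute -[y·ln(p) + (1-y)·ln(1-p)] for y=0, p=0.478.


BCE = -[y·ln(p) + (1-y)·ln(1-p)]
= -0 - 1·ln(1-0.478)
= -ln(0.522) = 0.6501

0.6501


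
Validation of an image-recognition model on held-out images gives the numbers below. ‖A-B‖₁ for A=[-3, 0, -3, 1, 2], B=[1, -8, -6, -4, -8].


d = |-3-1| + |0+ 8| + |-3+ 6| + |1+ 4| + |2+ 8|
  = 4 + 8 + 3 + 5 + 10
  = 30

30


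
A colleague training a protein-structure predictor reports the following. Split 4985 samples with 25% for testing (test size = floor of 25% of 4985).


Test = ⌊4985·25/100⌋ = 1246
Train = 4985 - 1246 = 3739

Train: 3739, Test: 1246


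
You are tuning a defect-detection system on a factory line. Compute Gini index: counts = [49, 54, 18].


Probabilities: [49/121, 54/121, 18/121] ≈ [0.405, 0.4463, 0.1488]
Σpᵢ² = (2401 + 2916 + 324)/121² = 5641/14641
Gini = 1 - Σpᵢ² = 1 - 5641/14641 = 0.6147

0.6147


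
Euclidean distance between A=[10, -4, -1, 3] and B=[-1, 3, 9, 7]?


d = √((10+ 1)² + (-4-3)² + (-1-9)² + (3-7)²)
  = √(121 + 49 + 100 + 16)
  = √286 = 16.9115

16.9115


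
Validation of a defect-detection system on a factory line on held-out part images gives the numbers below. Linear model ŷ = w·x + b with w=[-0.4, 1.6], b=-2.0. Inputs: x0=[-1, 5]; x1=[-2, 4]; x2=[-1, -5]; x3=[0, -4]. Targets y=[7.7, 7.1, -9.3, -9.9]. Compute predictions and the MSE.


ŷ0 = (-0.4)·(-1) + (1.6)·(5) - 2.0 = 6.4
ŷ1 = (-0.4)·(-2) + (1.6)·(4) - 2.0 = 5.2
ŷ2 = (-0.4)·(-1) + (1.6)·(-5) - 2.0 = -9.6
ŷ3 = (-0.4)·(0) + (1.6)·(-4) - 2.0 = -8.4
errors² = [1.69, 3.61, 0.09, 2.25]
MSE = 7.6400/4 = 1.91

1.91


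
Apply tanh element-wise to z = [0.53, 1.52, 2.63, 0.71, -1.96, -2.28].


tanh(0.53) = 0.4854
tanh(1.52) = 0.9087
tanh(2.63) = 0.9897
tanh(0.71) = 0.6107
tanh(-1.96) = -0.9611
tanh(-2.28) = -0.9793
result = [0.4854, 0.9087, 0.9897, 0.6107, -0.9611, -0.9793]

[0.4854, 0.9087, 0.9897, 0.6107, -0.9611, -0.9793]


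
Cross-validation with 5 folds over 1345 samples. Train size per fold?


Fold size = 1345/5 = 269
Training per fold = 1345 - 269 = 1076

1076


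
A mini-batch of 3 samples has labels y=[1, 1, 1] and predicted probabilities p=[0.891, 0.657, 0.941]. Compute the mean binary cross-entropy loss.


L[0] = -ln(0.891) = 0.1154
L[1] = -ln(0.657) = 0.4201
L[2] = -ln(0.941) = 0.0608
mean = (0.1154 + 0.4201 + 0.0608)/3 = 0.1988

0.1988


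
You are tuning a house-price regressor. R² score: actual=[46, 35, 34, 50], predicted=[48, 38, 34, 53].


ȳ = 41.25
SS_res = Σ(y-ŷ)² = 22
SS_tot = Σ(y-ȳ)² = 190.75
R² = 1 - SS_res/SS_tot = 1 - 0.1153 = 0.8847

0.8847


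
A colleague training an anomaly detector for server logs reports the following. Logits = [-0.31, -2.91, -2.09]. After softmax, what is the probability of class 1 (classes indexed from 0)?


Exponentials: e^-0.31=0.7334, e^-2.91=0.0545, e^-2.09=0.1237
Sum = 0.9116
Softmax = [0.8046, 0.0598, 0.1357]
p[1] = 0.0545/0.9116 = 0.0598

0.0598


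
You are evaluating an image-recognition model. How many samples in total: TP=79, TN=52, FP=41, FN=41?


Total = TP + TN + FP + FN
= 79 + 52 + 41 + 41
= 213
(Predicted positive: 120, predicted negative: 93)

213


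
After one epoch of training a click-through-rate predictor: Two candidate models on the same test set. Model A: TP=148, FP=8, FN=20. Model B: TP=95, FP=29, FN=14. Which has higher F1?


Model A: P=148/156=0.9487, R=148/168=0.881, F1=2PR/(P+R)=2TP/(2TP+FP+FN)=296/324=0.9136
Model B: P=95/124=0.7661, R=95/109=0.8716, F1=2PR/(P+R)=2TP/(2TP+FP+FN)=190/233=0.8155
0.9136 > 0.8155 → Model A

Model A


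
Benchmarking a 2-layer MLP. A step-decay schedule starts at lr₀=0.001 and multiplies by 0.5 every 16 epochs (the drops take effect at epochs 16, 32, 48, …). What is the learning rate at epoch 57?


n_drops = ⌊57/16⌋ = 3
lr = 0.001·0.5^3 = 0.001·0.125 = 0.000125

0.000125


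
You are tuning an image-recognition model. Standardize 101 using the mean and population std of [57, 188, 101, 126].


μ = 118, σ = 47.3656
z = (101 - 118)/47.3656 = -0.3589

-0.3589


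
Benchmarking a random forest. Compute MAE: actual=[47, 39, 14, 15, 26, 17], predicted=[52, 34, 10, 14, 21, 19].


Absolute errors: |47-52|=5, |39-34|=5, |14-10|=4, |15-14|=1, |26-21|=5, |17-19|=2
Sum = 22
MAE = 22/6 = 11/3

11/3


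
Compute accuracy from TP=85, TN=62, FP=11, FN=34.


Accuracy = (TP+TN)/(TP+TN+FP+FN)
= (85+62)/(192)
= 147/192 = 76.56%

76.56%


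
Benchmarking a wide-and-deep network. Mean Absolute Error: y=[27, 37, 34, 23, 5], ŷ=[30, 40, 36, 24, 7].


Absolute errors: |27-30|=3, |37-40|=3, |34-36|=2, |23-24|=1, |5-7|=2
Sum = 11
MAE = 11/5 = 11/5

11/5


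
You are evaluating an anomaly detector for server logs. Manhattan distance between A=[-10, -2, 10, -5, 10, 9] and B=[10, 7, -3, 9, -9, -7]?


d = |-10-10| + |-2-7| + |10+ 3| + |-5-9| + |10+ 9| + |9+ 7|
  = 20 + 9 + 13 + 14 + 19 + 16
  = 91

91


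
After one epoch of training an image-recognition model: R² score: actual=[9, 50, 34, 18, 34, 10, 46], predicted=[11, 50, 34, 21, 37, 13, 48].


ȳ = 28.7143
SS_res = Σ(y-ŷ)² = 35
SS_tot = Σ(y-ȳ)² = 1661.43
R² = 1 - SS_res/SS_tot = 1 - 0.0211 = 0.9789

0.9789


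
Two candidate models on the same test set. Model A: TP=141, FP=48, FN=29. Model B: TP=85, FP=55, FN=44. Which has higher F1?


Model A: P=141/189=0.746, R=141/170=0.8294, F1=2PR/(P+R)=2TP/(2TP+FP+FN)=282/359=0.7855
Model B: P=85/140=0.6071, R=85/129=0.6589, F1=2PR/(P+R)=2TP/(2TP+FP+FN)=170/269=0.632
0.7855 > 0.632 → Model A

Model A


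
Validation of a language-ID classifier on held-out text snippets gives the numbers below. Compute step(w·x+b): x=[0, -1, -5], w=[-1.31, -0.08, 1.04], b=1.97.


z = (0)·(-1.31) + (-1)·(-0.08) + (-5)·(1.04) + 1.97
  = -3.15
step(z) = 0 (z<0)

0


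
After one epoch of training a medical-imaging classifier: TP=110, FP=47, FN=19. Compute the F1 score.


Precision = 110/157 = 0.7006
Recall = 110/129 = 0.8527
F1 = 2·P·R/(P+R) = 2·TP/(2·TP+FP+FN) = 220/(220+47+19) = 220/286 = 0.7692

0.7692


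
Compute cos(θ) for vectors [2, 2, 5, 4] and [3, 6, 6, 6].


A·B = 2·3 + 2·6 + 5·6 + 4·6 = 72
‖A‖ = √49 = 7, ‖B‖ = √117 = 10.8167
cos = 72/(√49·√117) = 72/√5733 = 0.9509

0.9509


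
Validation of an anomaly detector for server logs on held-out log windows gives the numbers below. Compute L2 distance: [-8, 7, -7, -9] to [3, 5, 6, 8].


d = √((-8-3)² + (7-5)² + (-7-6)² + (-9-8)²)
  = √(121 + 4 + 169 + 289)
  = √583 = 24.1454

24.1454


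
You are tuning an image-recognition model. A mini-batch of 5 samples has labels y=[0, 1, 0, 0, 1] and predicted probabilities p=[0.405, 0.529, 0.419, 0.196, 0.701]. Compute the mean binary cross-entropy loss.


L[0] = -ln(1-0.405) = -ln(0.595) = 0.5192
L[1] = -ln(0.529) = 0.6368
L[2] = -ln(1-0.419) = -ln(0.581) = 0.543
L[3] = -ln(1-0.196) = -ln(0.804) = 0.2182
L[4] = -ln(0.701) = 0.3552
mean = (0.5192 + 0.6368 + 0.543 + 0.2182 + 0.3552)/5 = 0.4545

0.4545


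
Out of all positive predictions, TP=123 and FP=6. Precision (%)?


Precision = TP/(TP+FP)
= 123/(123+6)
= 123/129 = 95.35%

95.35%


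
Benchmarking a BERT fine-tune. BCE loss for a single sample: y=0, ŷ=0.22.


BCE = -[y·ln(p) + (1-y)·ln(1-p)]
= -0 - 1·ln(1-0.22)
= -ln(0.78) = 0.2485

0.2485


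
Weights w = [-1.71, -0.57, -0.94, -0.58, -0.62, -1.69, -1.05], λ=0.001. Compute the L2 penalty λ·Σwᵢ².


‖w‖₂² = (-1.71)² + (-0.57)² + (-0.94)² + (-0.58)² + (-0.62)² + (-1.69)² + (-1.05)²
     = 2.9241 + 0.3249 + 0.8836 + 0.3364 + 0.3844 + 2.8561 + 1.1025
     = 8.812
λ·‖w‖₂² = 0.001·8.812 = 0.008812

0.008812


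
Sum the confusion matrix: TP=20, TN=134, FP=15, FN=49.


Total = TP + TN + FP + FN
= 20 + 134 + 15 + 49
= 218
(Predicted positive: 35, predicted negative: 183)

218


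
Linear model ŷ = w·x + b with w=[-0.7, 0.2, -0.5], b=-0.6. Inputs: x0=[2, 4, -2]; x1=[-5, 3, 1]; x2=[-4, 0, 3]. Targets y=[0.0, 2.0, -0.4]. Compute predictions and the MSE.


ŷ0 = (-0.7)·(2) + (0.2)·(4) + (-0.5)·(-2) - 0.6 = -0.2
ŷ1 = (-0.7)·(-5) + (0.2)·(3) + (-0.5)·(1) - 0.6 = 3.0
ŷ2 = (-0.7)·(-4) + (0.2)·(0) + (-0.5)·(3) - 0.6 = 0.7
errors² = [0.04, 1.0, 1.21]
MSE = 2.2500/3 = 0.75

0.75


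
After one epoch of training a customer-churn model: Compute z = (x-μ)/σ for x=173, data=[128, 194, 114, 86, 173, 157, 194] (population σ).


μ = 149.4286, σ = 38.4033
z = (173 - 149.4286)/38.4033 = 0.6138

0.6138


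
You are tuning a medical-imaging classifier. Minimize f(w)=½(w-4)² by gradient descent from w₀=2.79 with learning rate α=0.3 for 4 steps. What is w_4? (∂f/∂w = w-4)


step 1: grad = 2.79-4 = -1.21; w = 2.79 - 0.3·(-1.21) = 3.153
step 2: grad = 3.153-4 = -0.847; w = 3.153 - 0.3·(-0.847) = 3.4071
step 3: grad = 3.4071-4 = -0.5929; w = 3.4071 - 0.3·(-0.5929) = 3.58497
step 4: grad = 3.58497-4 = -0.41503; w = 3.58497 - 0.3·(-0.41503) = 3.709479

3.709479
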